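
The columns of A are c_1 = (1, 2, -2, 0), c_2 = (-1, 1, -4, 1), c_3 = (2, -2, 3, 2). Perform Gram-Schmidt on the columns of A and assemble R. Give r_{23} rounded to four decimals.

c_1 = (1, 2, -2, 0); ‖c_1‖ = 3.0000, so e_1 = (0.3333, 0.6667, -0.6667, 0.0000).
e_1·c_2 = 0.3333·(-1) + 0.6667·1 + (-0.6667)·(-4) + 0.0000·1 = 3.0000.
u_2 = c_2 − 3.0000·e_1 = (-2.0000, -1.0000, -2.0000, 1.0000).
‖u_2‖ = 3.1623, so e_2 = (-0.6325, -0.3162, -0.6325, 0.3162).
r_{23} = e_2·c_3 = -1.8974.

r_{23} = -1.8974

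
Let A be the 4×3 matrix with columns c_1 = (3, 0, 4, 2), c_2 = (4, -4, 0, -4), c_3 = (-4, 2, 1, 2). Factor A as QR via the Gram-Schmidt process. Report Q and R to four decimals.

Q = [[0.5571, 0.5206, -0.6369], [0.0000, -0.5807, -0.3430], [0.7428, -0.0801, 0.6247], [0.3714, -0.6207, -0.2940]], R = [[5.3852, 0.7428, -0.7428], [0.0000, 6.8883, -4.5655], [0.0000, 0.0000, 1.8986]]

q_1 = c_1/‖c_1‖ = (3, 0, 4, 2)/5.3852 = (0.5571, 0.0000, 0.7428, 0.3714).
r_{12} = q_1·c_2 = 0.7428.
u_2 = c_2 − 0.7428·q_1 = (3.5862, -4.0000, -0.5517, -4.2759).
‖u_2‖ = 6.8883, so q_2 = (0.5206, -0.5807, -0.0801, -0.6207).
r_{13} = q_1·c_3 = -0.7428; r_{23} = q_2·c_3 = -4.5655.
u_3 = c_3 + 0.7428·q_1 + 4.5655·q_2 = (-1.2093, -0.6512, 1.1860, -0.5581).
‖u_3‖ = 1.8986, so q_3 = (-0.6369, -0.3430, 0.6247, -0.2940).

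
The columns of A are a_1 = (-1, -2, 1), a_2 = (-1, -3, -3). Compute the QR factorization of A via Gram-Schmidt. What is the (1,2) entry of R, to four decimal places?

r_{12} = 1.6330

e_1 = a_1/‖a_1‖ = (-1, -2, 1)/2.4495 = (-0.4082, -0.8165, 0.4082).
r_{12} = e_1·a_2 = 1.6330.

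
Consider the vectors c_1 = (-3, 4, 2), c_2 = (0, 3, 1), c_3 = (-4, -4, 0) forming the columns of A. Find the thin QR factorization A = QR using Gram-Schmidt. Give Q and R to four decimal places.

c_1 = (-3, 4, 2); ‖c_1‖ = 5.3852, so q_1 = (-0.5571, 0.7428, 0.3714).
q_1·c_2 = (-0.5571)·0 + 0.7428·3 + 0.3714·1 = 2.5997.
u_2 = c_2 − 2.5997·q_1 = (1.4483, 1.0690, 0.0345).
‖u_2‖ = 1.8004, so q_2 = (0.8044, 0.5937, 0.0192).
q_1·c_3 = (-0.5571)·(-4) + 0.7428·(-4) + 0.3714·0 = -0.7428; q_2·c_3 = 0.8044·(-4) + 0.5937·(-4) + 0.0192·0 = -5.5927.
u_3 = c_3 + 0.7428·q_1 + 5.5927·q_2 = (0.0851, -0.1277, 0.3830).
‖u_3‖ = 0.4126, so q_3 = (0.2063, -0.3094, 0.9283).

Q = [[-0.5571, 0.8044, 0.2063], [0.7428, 0.5937, -0.3094], [0.3714, 0.0192, 0.9283]], R = [[5.3852, 2.5997, -0.7428], [0.0000, 1.8004, -5.5927], [0.0000, 0.0000, 0.4126]]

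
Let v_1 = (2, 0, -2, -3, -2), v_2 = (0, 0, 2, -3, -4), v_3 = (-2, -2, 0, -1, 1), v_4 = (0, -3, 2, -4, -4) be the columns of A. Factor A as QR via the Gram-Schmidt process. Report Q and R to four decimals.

Q = [[0.4364, -0.2705, -0.5387, 0.5490], [0.0000, 0.0000, -0.6476, -0.7453], [-0.4364, 0.7074, -0.1354, 0.2222], [-0.6547, -0.2497, -0.4475, 0.2877], [-0.4364, -0.6034, 0.2679, -0.1047]], R = [[4.5826, 2.8368, -0.6547, 3.4915], [0.0000, 4.5774, 0.1873, 4.8271], [0.0000, 0.0000, 3.0881, 2.3904], [0.0000, 0.0000, 0.0000, 1.9481]]

v_1 = (2, 0, -2, -3, -2); ‖v_1‖ = 4.5826, so e_1 = (0.4364, 0.0000, -0.4364, -0.6547, -0.4364).
e_1·v_2 = 0.4364·0 + 0.0000·0 + (-0.4364)·2 + (-0.6547)·(-3) + (-0.4364)·(-4) = 2.8368.
u_2 = v_2 − 2.8368·e_1 = (-1.2381, 0.0000, 3.2381, -1.1429, -2.7619).
‖u_2‖ = 4.5774, so e_2 = (-0.2705, 0.0000, 0.7074, -0.2497, -0.6034).
e_1·v_3 = 0.4364·(-2) + 0.0000·(-2) + (-0.4364)·0 + (-0.6547)·(-1) + (-0.4364)·1 = -0.6547; e_2·v_3 = (-0.2705)·(-2) + 0.0000·(-2) + 0.7074·0 + (-0.2497)·(-1) + (-0.6034)·1 = 0.1873.
u_3 = v_3 + 0.6547·e_1 − 0.1873·e_2 = (-1.6636, -2.0000, -0.4182, -1.3818, 0.8273).
‖u_3‖ = 3.0881, so e_3 = (-0.5387, -0.6476, -0.1354, -0.4475, 0.2679).
e_1·v_4 = 0.4364·0 + 0.0000·(-3) + (-0.4364)·2 + (-0.6547)·(-4) + (-0.4364)·(-4) = 3.4915; e_2·v_4 = (-0.2705)·0 + 0.0000·(-3) + 0.7074·2 + (-0.2497)·(-4) + (-0.6034)·(-4) = 4.8271; e_3·v_4 = (-0.5387)·0 + (-0.6476)·(-3) + (-0.1354)·2 + (-0.4475)·(-4) + 0.2679·(-4) = 2.3904.
u_4 = v_4 − 3.4915·e_1 − 4.8271·e_2 − 2.3904·e_3 = (1.0696, -1.4519, 0.4328, 0.5605, -0.2040).
‖u_4‖ = 1.9481, so e_4 = (0.5490, -0.7453, 0.2222, 0.2877, -0.1047).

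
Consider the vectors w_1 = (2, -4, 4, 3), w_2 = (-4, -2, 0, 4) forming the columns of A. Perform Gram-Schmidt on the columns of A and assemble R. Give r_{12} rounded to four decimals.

r_{12} = 1.7889

q_1 = w_1/‖w_1‖ = (2, -4, 4, 3)/6.7082 = (0.2981, -0.5963, 0.5963, 0.4472).
r_{12} = q_1·w_2 = 1.7889.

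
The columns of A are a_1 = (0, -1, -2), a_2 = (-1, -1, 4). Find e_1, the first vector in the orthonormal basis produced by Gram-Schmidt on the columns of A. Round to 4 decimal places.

a_1 = (0, -1, -2); ‖a_1‖ = 2.2361, so e_1 = (0.0000, -0.4472, -0.8944).

e_1 = (0.0000, -0.4472, -0.8944)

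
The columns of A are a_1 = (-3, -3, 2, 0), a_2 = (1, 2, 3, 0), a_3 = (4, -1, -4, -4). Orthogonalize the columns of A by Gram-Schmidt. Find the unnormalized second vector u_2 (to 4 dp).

a_1 = (-3, -3, 2, 0); ‖a_1‖ = 4.6904, so q_1 = (-0.6396, -0.6396, 0.4264, 0.0000).
q_1·a_2 = (-0.6396)·1 + (-0.6396)·2 + 0.4264·3 + 0.0000·0 = -0.6396.
u_2 = a_2 + 0.6396·q_1 = (0.5909, 1.5909, 3.2727, 0.0000).

u_2 = (0.5909, 1.5909, 3.2727, 0.0000)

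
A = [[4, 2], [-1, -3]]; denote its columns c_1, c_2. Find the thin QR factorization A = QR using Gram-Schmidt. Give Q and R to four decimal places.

Q = [[0.9701, -0.2425], [-0.2425, -0.9701]], R = [[4.1231, 2.6679], [0.0000, 2.4254]]

c_1 = (4, -1); ‖c_1‖ = 4.1231, so q_1 = (0.9701, -0.2425).
q_1·c_2 = 0.9701·2 + (-0.2425)·(-3) = 2.6679.
u_2 = c_2 − 2.6679·q_1 = (-0.5882, -2.3529).
‖u_2‖ = 2.4254, so q_2 = (-0.2425, -0.9701).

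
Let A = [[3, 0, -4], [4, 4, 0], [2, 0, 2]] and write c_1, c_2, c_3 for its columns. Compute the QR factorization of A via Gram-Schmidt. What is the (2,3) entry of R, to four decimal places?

c_1 = (3, 4, 2); ‖c_1‖ = 5.3852, so e_1 = (0.5571, 0.7428, 0.3714).
e_1·c_2 = 0.5571·0 + 0.7428·4 + 0.3714·0 = 2.9711.
u_2 = c_2 − 2.9711·e_1 = (-1.6552, 1.7931, -1.1034).
‖u_2‖ = 2.6781, so e_2 = (-0.6180, 0.6695, -0.4120).
r_{23} = e_2·c_3 = 1.6481.

r_{23} = 1.6481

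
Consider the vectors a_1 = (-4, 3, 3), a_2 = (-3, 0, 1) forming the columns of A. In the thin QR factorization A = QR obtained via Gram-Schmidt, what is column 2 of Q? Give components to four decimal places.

a_1 = (-4, 3, 3); ‖a_1‖ = 5.8310, so e_1 = (-0.6860, 0.5145, 0.5145).
e_1·a_2 = (-0.6860)·(-3) + 0.5145·0 + 0.5145·1 = 2.5725.
u_2 = a_2 − 2.5725·e_1 = (-1.2353, -1.3235, -0.3235).
‖u_2‖ = 1.8391, so e_2 = (-0.6717, -0.7197, -0.1759).

e_2 = (-0.6717, -0.7197, -0.1759)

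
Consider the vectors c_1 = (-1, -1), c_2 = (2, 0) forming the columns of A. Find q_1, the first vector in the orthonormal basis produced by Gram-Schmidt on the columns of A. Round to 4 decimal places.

q_1 = (-0.7071, -0.7071)

c_1 = (-1, -1); ‖c_1‖ = 1.4142, so q_1 = (-0.7071, -0.7071).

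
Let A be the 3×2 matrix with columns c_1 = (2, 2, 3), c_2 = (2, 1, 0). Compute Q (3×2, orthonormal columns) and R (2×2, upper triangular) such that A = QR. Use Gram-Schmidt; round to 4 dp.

Q = [[0.4851, 0.7623], [0.4851, 0.1732], [0.7276, -0.6237]], R = [[4.1231, 1.4552], [0.0000, 1.6977]]

c_1 = (2, 2, 3); ‖c_1‖ = 4.1231, so q_1 = (0.4851, 0.4851, 0.7276).
q_1·c_2 = 0.4851·2 + 0.4851·1 + 0.7276·0 = 1.4552.
u_2 = c_2 − 1.4552·q_1 = (1.2941, 0.2941, -1.0588).
‖u_2‖ = 1.6977, so q_2 = (0.7623, 0.1732, -0.6237).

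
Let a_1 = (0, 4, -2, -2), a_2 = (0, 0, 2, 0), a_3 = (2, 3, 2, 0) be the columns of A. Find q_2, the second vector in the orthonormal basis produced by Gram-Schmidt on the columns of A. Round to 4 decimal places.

a_1 = (0, 4, -2, -2); ‖a_1‖ = 4.8990, so q_1 = (0.0000, 0.8165, -0.4082, -0.4082).
q_1·a_2 = 0.0000·0 + 0.8165·0 + (-0.4082)·2 + (-0.4082)·0 = -0.8165.
u_2 = a_2 + 0.8165·q_1 = (0.0000, 0.6667, 1.6667, -0.3333).
‖u_2‖ = 1.8257, so q_2 = (0.0000, 0.3651, 0.9129, -0.1826).

q_2 = (0.0000, 0.3651, 0.9129, -0.1826)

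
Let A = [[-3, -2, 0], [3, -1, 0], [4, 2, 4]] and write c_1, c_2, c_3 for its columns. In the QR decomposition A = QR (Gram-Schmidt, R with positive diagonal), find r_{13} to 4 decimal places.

c_1 = (-3, 3, 4); ‖c_1‖ = 5.8310, so e_1 = (-0.5145, 0.5145, 0.6860).
r_{13} = e_1·c_3 = 2.7440.

r_{13} = 2.7440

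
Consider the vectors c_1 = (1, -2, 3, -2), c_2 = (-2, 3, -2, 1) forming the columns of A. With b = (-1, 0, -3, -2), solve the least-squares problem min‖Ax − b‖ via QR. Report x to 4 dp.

q_1 = c_1/‖c_1‖ = (1, -2, 3, -2)/4.2426 = (0.2357, -0.4714, 0.7071, -0.4714).
r_{12} = q_1·c_2 = -3.7712.
u_2 = c_2 + 3.7712·q_1 = (-1.1111, 1.2222, 0.6667, -0.7778).
‖u_2‖ = 1.9437, so q_2 = (-0.5717, 0.6288, 0.3430, -0.4002).
Qᵀb = (-1.4142, 0.3430).
Back-substitute: x_2 = 0.3430/1.9437 = 0.1765.
x_1 = (-1.4142 + 3.7712·0.1765)/4.2426 = -0.1765.

x = (-0.1765, 0.1765)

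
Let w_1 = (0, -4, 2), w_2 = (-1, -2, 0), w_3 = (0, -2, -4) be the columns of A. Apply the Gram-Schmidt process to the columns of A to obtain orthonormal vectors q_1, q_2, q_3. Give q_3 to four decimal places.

w_1 = (0, -4, 2); ‖w_1‖ = 4.4721, so q_1 = (0.0000, -0.8944, 0.4472).
q_1·w_2 = 0.0000·(-1) + (-0.8944)·(-2) + 0.4472·0 = 1.7889.
u_2 = w_2 − 1.7889·q_1 = (-1.0000, -0.4000, -0.8000).
‖u_2‖ = 1.3416, so q_2 = (-0.7454, -0.2981, -0.5963).
q_1·w_3 = 0.0000·0 + (-0.8944)·(-2) + 0.4472·(-4) = 0.0000; q_2·w_3 = (-0.7454)·0 + (-0.2981)·(-2) + (-0.5963)·(-4) = 2.9814.
u_3 = w_3 + 0.0000·q_1 − 2.9814·q_2 = (2.2222, -1.1111, -2.2222).
‖u_3‖ = 3.3333, so q_3 = (0.6667, -0.3333, -0.6667).

q_3 = (0.6667, -0.3333, -0.6667)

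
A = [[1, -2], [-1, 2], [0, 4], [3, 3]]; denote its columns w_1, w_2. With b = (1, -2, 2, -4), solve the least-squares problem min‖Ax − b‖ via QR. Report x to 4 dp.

w_1 = (1, -1, 0, 3); ‖w_1‖ = 3.3166, so e_1 = (0.3015, -0.3015, 0.0000, 0.9045).
e_1·w_2 = 0.3015·(-2) + (-0.3015)·2 + 0.0000·4 + 0.9045·3 = 1.5076.
u_2 = w_2 − 1.5076·e_1 = (-2.4545, 2.4545, 4.0000, 1.6364).
‖u_2‖ = 5.5432, so e_2 = (-0.4428, 0.4428, 0.7216, 0.2952).
Qᵀb = (-2.7136, -1.0660).
Back-substitute: x_2 = -1.0660/5.5432 = -0.1923.
x_1 = (-2.7136 − 1.5076·(-0.1923))/3.3166 = -0.7308.

x = (-0.7308, -0.1923)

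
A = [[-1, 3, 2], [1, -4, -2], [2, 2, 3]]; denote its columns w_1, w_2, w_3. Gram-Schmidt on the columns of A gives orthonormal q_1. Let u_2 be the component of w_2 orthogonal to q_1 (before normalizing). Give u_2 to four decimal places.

u_2 = (2.5000, -3.5000, 3.0000)

w_1 = (-1, 1, 2); ‖w_1‖ = 2.4495, so q_1 = (-0.4082, 0.4082, 0.8165).
q_1·w_2 = (-0.4082)·3 + 0.4082·(-4) + 0.8165·2 = -1.2247.
u_2 = w_2 + 1.2247·q_1 = (2.5000, -3.5000, 3.0000).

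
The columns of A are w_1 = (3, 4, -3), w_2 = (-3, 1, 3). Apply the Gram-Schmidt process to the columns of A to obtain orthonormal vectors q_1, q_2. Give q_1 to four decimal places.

q_1 = (0.5145, 0.6860, -0.5145)

w_1 = (3, 4, -3); ‖w_1‖ = 5.8310, so q_1 = (0.5145, 0.6860, -0.5145).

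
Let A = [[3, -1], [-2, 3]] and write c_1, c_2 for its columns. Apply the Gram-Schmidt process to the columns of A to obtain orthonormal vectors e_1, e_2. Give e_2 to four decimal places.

c_1 = (3, -2); ‖c_1‖ = 3.6056, so e_1 = (0.8321, -0.5547).
e_1·c_2 = 0.8321·(-1) + (-0.5547)·3 = -2.4962.
u_2 = c_2 + 2.4962·e_1 = (1.0769, 1.6154).
‖u_2‖ = 1.9415, so e_2 = (0.5547, 0.8321).

e_2 = (0.5547, 0.8321)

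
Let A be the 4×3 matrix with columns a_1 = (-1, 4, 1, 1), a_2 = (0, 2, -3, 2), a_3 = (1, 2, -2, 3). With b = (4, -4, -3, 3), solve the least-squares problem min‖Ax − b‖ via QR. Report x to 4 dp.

x = (-1.6192, -1.0648, 2.2772)

q_1 = a_1/‖a_1‖ = (-1, 4, 1, 1)/4.3589 = (-0.2294, 0.9177, 0.2294, 0.2294).
r_{12} = q_1·a_2 = 1.6059.
u_2 = a_2 − 1.6059·q_1 = (0.3684, 0.5263, -3.3684, 1.6316).
‖u_2‖ = 3.7975, so q_2 = (0.0970, 0.1386, -0.8870, 0.4296).
r_{13} = q_1·a_3 = 1.8353; r_{23} = q_2·a_3 = 3.4372.
u_3 = a_3 − 1.8353·q_1 − 3.4372·q_2 = (1.0876, -0.1606, 0.6277, 1.1022).
‖u_3‖ = 1.6785, so q_3 = (0.6479, -0.0957, 0.3740, 0.6566).
Qᵀb = (-4.5883, 3.7836, 3.8224).
Back-substitute: x_3 = 3.8224/1.6785 = 2.2772.
x_2 = (3.7836 − 3.4372·2.2772)/3.7975 = -1.0648.
x_1 = (-4.5883 − 1.6059·(-1.0648) − 1.8353·2.2772)/4.3589 = -1.6192.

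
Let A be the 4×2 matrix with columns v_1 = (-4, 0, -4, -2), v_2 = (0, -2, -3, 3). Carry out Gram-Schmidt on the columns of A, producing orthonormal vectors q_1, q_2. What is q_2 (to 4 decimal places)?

v_1 = (-4, 0, -4, -2); ‖v_1‖ = 6.0000, so q_1 = (-0.6667, 0.0000, -0.6667, -0.3333).
q_1·v_2 = (-0.6667)·0 + 0.0000·(-2) + (-0.6667)·(-3) + (-0.3333)·3 = 1.0000.
u_2 = v_2 − 1.0000·q_1 = (0.6667, -2.0000, -2.3333, 3.3333).
‖u_2‖ = 4.5826, so q_2 = (0.1455, -0.4364, -0.5092, 0.7274).

q_2 = (0.1455, -0.4364, -0.5092, 0.7274)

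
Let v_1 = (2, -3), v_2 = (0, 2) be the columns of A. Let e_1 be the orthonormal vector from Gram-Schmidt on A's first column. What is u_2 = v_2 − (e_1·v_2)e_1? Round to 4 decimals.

u_2 = (0.9231, 0.6154)

v_1 = (2, -3); ‖v_1‖ = 3.6056, so e_1 = (0.5547, -0.8321).
e_1·v_2 = 0.5547·0 + (-0.8321)·2 = -1.6641.
u_2 = v_2 + 1.6641·e_1 = (0.9231, 0.6154).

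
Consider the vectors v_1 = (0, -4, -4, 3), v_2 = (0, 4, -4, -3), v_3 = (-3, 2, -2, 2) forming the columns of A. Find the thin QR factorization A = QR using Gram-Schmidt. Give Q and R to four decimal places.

q_1 = v_1/‖v_1‖ = (0, -4, -4, 3)/6.4031 = (0.0000, -0.6247, -0.6247, 0.4685).
r_{12} = q_1·v_2 = -1.4056.
u_2 = v_2 + 1.4056·q_1 = (0.0000, 3.1220, -4.8780, -2.3415).
‖u_2‖ = 6.2470, so q_2 = (0.0000, 0.4998, -0.7809, -0.3748).
r_{13} = q_1·v_3 = 0.9370; r_{23} = q_2·v_3 = 1.8116.
u_3 = v_3 − 0.9370·q_1 − 1.8116·q_2 = (-3.0000, 1.6800, 0.0000, 2.2400).
‖u_3‖ = 4.1037, so q_3 = (-0.7311, 0.4094, 0.0000, 0.5459).

Q = [[0.0000, 0.0000, -0.7311], [-0.6247, 0.4998, 0.4094], [-0.6247, -0.7809, 0.0000], [0.4685, -0.3748, 0.5459]], R = [[6.4031, -1.4056, 0.9370], [0.0000, 6.2470, 1.8116], [0.0000, 0.0000, 4.1037]]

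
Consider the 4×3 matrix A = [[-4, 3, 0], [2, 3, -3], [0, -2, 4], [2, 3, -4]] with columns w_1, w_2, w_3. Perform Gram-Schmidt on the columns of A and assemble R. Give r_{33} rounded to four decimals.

q_1 = w_1/‖w_1‖ = (-4, 2, 0, 2)/4.8990 = (-0.8165, 0.4082, 0.0000, 0.4082).
r_{12} = q_1·w_2 = 0.0000.
u_2 = w_2 − 0.0000·q_1 = (3.0000, 3.0000, -2.0000, 3.0000).
‖u_2‖ = 5.5678, so q_2 = (0.5388, 0.5388, -0.3592, 0.5388).
r_{13} = q_1·w_3 = -2.8577; r_{23} = q_2·w_3 = -5.2086.
u_3 = w_3 + 2.8577·q_1 + 5.2086·q_2 = (0.4731, 0.9731, 2.1290, -0.0269).
r_{33} = ‖u_3‖ = 2.3884.

r_{33} = 2.3884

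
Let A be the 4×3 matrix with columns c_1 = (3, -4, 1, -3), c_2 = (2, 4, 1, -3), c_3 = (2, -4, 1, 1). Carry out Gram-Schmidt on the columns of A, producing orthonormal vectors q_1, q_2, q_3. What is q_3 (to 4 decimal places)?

q_3 = (0.6066, 0.0758, 0.4455, 0.6540)

c_1 = (3, -4, 1, -3); ‖c_1‖ = 5.9161, so q_1 = (0.5071, -0.6761, 0.1690, -0.5071).
q_1·c_2 = 0.5071·2 + (-0.6761)·4 + 0.1690·1 + (-0.5071)·(-3) = 0.0000.
u_2 = c_2 − 0.0000·q_1 = (2.0000, 4.0000, 1.0000, -3.0000).
‖u_2‖ = 5.4772, so q_2 = (0.3651, 0.7303, 0.1826, -0.5477).
q_1·c_3 = 0.5071·2 + (-0.6761)·(-4) + 0.1690·1 + (-0.5071)·1 = 3.3806; q_2·c_3 = 0.3651·2 + 0.7303·(-4) + 0.1826·1 + (-0.5477)·1 = -2.5560.
u_3 = c_3 − 3.3806·q_1 + 2.5560·q_2 = (1.2190, 0.1524, 0.8952, 1.3143).
‖u_3‖ = 2.0095, so q_3 = (0.6066, 0.0758, 0.4455, 0.6540).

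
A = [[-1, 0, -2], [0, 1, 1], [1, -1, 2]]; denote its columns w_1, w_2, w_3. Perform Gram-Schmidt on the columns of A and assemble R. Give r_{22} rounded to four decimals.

q_1 = w_1/‖w_1‖ = (-1, 0, 1)/1.4142 = (-0.7071, 0.0000, 0.7071).
r_{12} = q_1·w_2 = -0.7071.
u_2 = w_2 + 0.7071·q_1 = (-0.5000, 1.0000, -0.5000).
r_{22} = ‖u_2‖ = 1.2247.

r_{22} = 1.2247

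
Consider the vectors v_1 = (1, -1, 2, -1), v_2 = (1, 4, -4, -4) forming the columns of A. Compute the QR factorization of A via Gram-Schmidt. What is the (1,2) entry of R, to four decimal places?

v_1 = (1, -1, 2, -1); ‖v_1‖ = 2.6458, so q_1 = (0.3780, -0.3780, 0.7559, -0.3780).
r_{12} = q_1·v_2 = -2.6458.

r_{12} = -2.6458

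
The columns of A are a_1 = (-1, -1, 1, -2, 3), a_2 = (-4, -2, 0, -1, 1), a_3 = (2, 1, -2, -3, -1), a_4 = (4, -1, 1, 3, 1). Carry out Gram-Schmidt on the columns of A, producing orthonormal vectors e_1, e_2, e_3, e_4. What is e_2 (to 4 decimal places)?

e_1 = a_1/‖a_1‖ = (-1, -1, 1, -2, 3)/4.0000 = (-0.2500, -0.2500, 0.2500, -0.5000, 0.7500).
r_{12} = e_1·a_2 = 2.7500.
u_2 = a_2 − 2.7500·e_1 = (-3.3125, -1.3125, -0.6875, 0.3750, -1.0625).
‖u_2‖ = 3.7997, so e_2 = (-0.8718, -0.3454, -0.1809, 0.0987, -0.2796).

e_2 = (-0.8718, -0.3454, -0.1809, 0.0987, -0.2796)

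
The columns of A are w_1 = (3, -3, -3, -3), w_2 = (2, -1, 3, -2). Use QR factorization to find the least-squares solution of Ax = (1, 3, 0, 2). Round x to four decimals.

x = (-0.3039, -0.1765)

e_1 = w_1/‖w_1‖ = (3, -3, -3, -3)/6.0000 = (0.5000, -0.5000, -0.5000, -0.5000).
r_{12} = e_1·w_2 = 1.0000.
u_2 = w_2 − 1.0000·e_1 = (1.5000, -0.5000, 3.5000, -1.5000).
‖u_2‖ = 4.1231, so e_2 = (0.3638, -0.1213, 0.8489, -0.3638).
Qᵀb = (-2.0000, -0.7276).
Back-substitute: x_2 = -0.7276/4.1231 = -0.1765.
x_1 = (-2.0000 − 1.0000·(-0.1765))/6.0000 = -0.3039.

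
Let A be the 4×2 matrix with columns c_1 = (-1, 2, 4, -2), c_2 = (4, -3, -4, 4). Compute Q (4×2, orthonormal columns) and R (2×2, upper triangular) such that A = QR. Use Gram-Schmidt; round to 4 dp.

c_1 = (-1, 2, 4, -2); ‖c_1‖ = 5.0000, so q_1 = (-0.2000, 0.4000, 0.8000, -0.4000).
q_1·c_2 = (-0.2000)·4 + 0.4000·(-3) + 0.8000·(-4) + (-0.4000)·4 = -6.8000.
u_2 = c_2 + 6.8000·q_1 = (2.6400, -0.2800, 1.4400, 1.2800).
‖u_2‖ = 3.2802, so q_2 = (0.8048, -0.0854, 0.4390, 0.3902).

Q = [[-0.2000, 0.8048], [0.4000, -0.0854], [0.8000, 0.4390], [-0.4000, 0.3902]], R = [[5.0000, -6.8000], [0.0000, 3.2802]]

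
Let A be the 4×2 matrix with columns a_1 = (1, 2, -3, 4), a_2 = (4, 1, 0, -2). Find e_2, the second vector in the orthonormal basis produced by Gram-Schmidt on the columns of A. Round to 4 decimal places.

e_2 = (0.8903, 0.2481, -0.0438, -0.3795)

a_1 = (1, 2, -3, 4); ‖a_1‖ = 5.4772, so e_1 = (0.1826, 0.3651, -0.5477, 0.7303).
e_1·a_2 = 0.1826·4 + 0.3651·1 + (-0.5477)·0 + 0.7303·(-2) = -0.3651.
u_2 = a_2 + 0.3651·e_1 = (4.0667, 1.1333, -0.2000, -1.7333).
‖u_2‖ = 4.5680, so e_2 = (0.8903, 0.2481, -0.0438, -0.3795).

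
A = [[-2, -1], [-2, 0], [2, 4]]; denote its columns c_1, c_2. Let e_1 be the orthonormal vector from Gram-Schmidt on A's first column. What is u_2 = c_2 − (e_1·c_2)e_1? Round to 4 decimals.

u_2 = (0.6667, 1.6667, 2.3333)

c_1 = (-2, -2, 2); ‖c_1‖ = 3.4641, so e_1 = (-0.5774, -0.5774, 0.5774).
e_1·c_2 = (-0.5774)·(-1) + (-0.5774)·0 + 0.5774·4 = 2.8868.
u_2 = c_2 − 2.8868·e_1 = (0.6667, 1.6667, 2.3333).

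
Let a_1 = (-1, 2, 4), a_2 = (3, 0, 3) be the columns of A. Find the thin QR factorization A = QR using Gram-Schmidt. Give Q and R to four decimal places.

a_1 = (-1, 2, 4); ‖a_1‖ = 4.5826, so q_1 = (-0.2182, 0.4364, 0.8729).
q_1·a_2 = (-0.2182)·3 + 0.4364·0 + 0.8729·3 = 1.9640.
u_2 = a_2 − 1.9640·q_1 = (3.4286, -0.8571, 1.2857).
‖u_2‖ = 3.7607, so q_2 = (0.9117, -0.2279, 0.3419).

Q = [[-0.2182, 0.9117], [0.4364, -0.2279], [0.8729, 0.3419]], R = [[4.5826, 1.9640], [0.0000, 3.7607]]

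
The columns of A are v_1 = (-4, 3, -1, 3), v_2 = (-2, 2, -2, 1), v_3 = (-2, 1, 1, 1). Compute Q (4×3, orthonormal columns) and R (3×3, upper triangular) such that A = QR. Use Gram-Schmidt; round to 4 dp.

v_1 = (-4, 3, -1, 3); ‖v_1‖ = 5.9161, so q_1 = (-0.6761, 0.5071, -0.1690, 0.5071).
q_1·v_2 = (-0.6761)·(-2) + 0.5071·2 + (-0.1690)·(-2) + 0.5071·1 = 3.2116.
u_2 = v_2 − 3.2116·q_1 = (0.1714, 0.3714, -1.4571, -0.6286).
‖u_2‖ = 1.6388, so q_2 = (0.1046, 0.2266, -0.8891, -0.3836).
q_1·v_3 = (-0.6761)·(-2) + 0.5071·1 + (-0.1690)·1 + 0.5071·1 = 2.1974; q_2·v_3 = 0.1046·(-2) + 0.2266·1 + (-0.8891)·1 + (-0.3836)·1 = -1.2553.
u_3 = v_3 − 2.1974·q_1 + 1.2553·q_2 = (-0.3830, 0.1702, 0.2553, -0.5957).
‖u_3‖ = 0.7718, so q_3 = (-0.4962, 0.2205, 0.3308, -0.7718).

Q = [[-0.6761, 0.1046, -0.4962], [0.5071, 0.2266, 0.2205], [-0.1690, -0.8891, 0.3308], [0.5071, -0.3836, -0.7718]], R = [[5.9161, 3.2116, 2.1974], [0.0000, 1.6388, -1.2553], [0.0000, 0.0000, 0.7718]]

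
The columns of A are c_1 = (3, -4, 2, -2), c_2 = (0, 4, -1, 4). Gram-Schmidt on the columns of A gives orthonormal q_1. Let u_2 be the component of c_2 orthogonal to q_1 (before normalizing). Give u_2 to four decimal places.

c_1 = (3, -4, 2, -2); ‖c_1‖ = 5.7446, so q_1 = (0.5222, -0.6963, 0.3482, -0.3482).
q_1·c_2 = 0.5222·0 + (-0.6963)·4 + 0.3482·(-1) + (-0.3482)·4 = -4.5260.
u_2 = c_2 + 4.5260·q_1 = (2.3636, 0.8485, 0.5758, 2.4242).

u_2 = (2.3636, 0.8485, 0.5758, 2.4242)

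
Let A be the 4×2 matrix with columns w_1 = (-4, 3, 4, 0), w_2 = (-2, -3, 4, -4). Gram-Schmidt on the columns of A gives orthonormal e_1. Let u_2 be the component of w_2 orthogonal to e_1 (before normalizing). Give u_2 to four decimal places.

u_2 = (-0.5366, -4.0976, 2.5366, -4.0000)

e_1 = w_1/‖w_1‖ = (-4, 3, 4, 0)/6.4031 = (-0.6247, 0.4685, 0.6247, 0.0000).
r_{12} = e_1·w_2 = 2.3426.
u_2 = w_2 − 2.3426·e_1 = (-0.5366, -4.0976, 2.5366, -4.0000).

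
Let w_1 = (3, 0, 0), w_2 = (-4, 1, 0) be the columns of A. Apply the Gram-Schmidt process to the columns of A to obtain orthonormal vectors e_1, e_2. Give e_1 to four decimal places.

e_1 = w_1/‖w_1‖ = (3, 0, 0)/3.0000 = (1.0000, 0.0000, 0.0000).

e_1 = (1.0000, 0.0000, 0.0000)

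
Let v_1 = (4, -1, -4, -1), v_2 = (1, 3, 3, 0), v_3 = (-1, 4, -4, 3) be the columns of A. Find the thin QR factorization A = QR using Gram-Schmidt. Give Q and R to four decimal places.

v_1 = (4, -1, -4, -1); ‖v_1‖ = 5.8310, so e_1 = (0.6860, -0.1715, -0.6860, -0.1715).
e_1·v_2 = 0.6860·1 + (-0.1715)·3 + (-0.6860)·3 + (-0.1715)·0 = -1.8865.
u_2 = v_2 + 1.8865·e_1 = (2.2941, 2.6765, 1.7059, -0.3235).
‖u_2‖ = 3.9295, so e_2 = (0.5838, 0.6811, 0.4341, -0.0823).
e_1·v_3 = 0.6860·(-1) + (-0.1715)·4 + (-0.6860)·(-4) + (-0.1715)·3 = 0.8575; e_2·v_3 = 0.5838·(-1) + 0.6811·4 + 0.4341·(-4) + (-0.0823)·3 = 0.1572.
u_3 = v_3 − 0.8575·e_1 − 0.1572·e_2 = (-1.6800, 4.0400, -3.4800, 3.1600).
‖u_3‖ = 6.4218, so e_3 = (-0.2616, 0.6291, -0.5419, 0.4921).

Q = [[0.6860, 0.5838, -0.2616], [-0.1715, 0.6811, 0.6291], [-0.6860, 0.4341, -0.5419], [-0.1715, -0.0823, 0.4921]], R = [[5.8310, -1.8865, 0.8575], [0.0000, 3.9295, 0.1572], [0.0000, 0.0000, 6.4218]]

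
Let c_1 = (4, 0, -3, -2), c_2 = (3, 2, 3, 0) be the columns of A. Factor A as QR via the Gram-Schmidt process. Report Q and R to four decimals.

Q = [[0.7428, 0.5553], [0.0000, 0.4294], [-0.5571, 0.7108], [-0.3714, 0.0444]], R = [[5.3852, 0.5571], [0.0000, 4.6572]]

q_1 = c_1/‖c_1‖ = (4, 0, -3, -2)/5.3852 = (0.7428, 0.0000, -0.5571, -0.3714).
r_{12} = q_1·c_2 = 0.5571.
u_2 = c_2 − 0.5571·q_1 = (2.5862, 2.0000, 3.3103, 0.2069).
‖u_2‖ = 4.6572, so q_2 = (0.5553, 0.4294, 0.7108, 0.0444).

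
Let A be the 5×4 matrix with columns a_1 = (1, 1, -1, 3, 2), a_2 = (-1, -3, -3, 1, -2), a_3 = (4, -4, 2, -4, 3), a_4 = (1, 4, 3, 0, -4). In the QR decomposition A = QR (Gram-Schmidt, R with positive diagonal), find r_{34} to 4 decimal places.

r_{34} = -3.6322

a_1 = (1, 1, -1, 3, 2); ‖a_1‖ = 4.0000, so e_1 = (0.2500, 0.2500, -0.2500, 0.7500, 0.5000).
e_1·a_2 = 0.2500·(-1) + 0.2500·(-3) + (-0.2500)·(-3) + 0.7500·1 + 0.5000·(-2) = -0.5000.
u_2 = a_2 + 0.5000·e_1 = (-0.8750, -2.8750, -3.1250, 1.3750, -1.7500).
‖u_2‖ = 4.8734, so e_2 = (-0.1795, -0.5899, -0.6412, 0.2821, -0.3591).
e_1·a_3 = 0.2500·4 + 0.2500·(-4) + (-0.2500)·2 + 0.7500·(-4) + 0.5000·3 = -2.0000; e_2·a_3 = (-0.1795)·4 + (-0.5899)·(-4) + (-0.6412)·2 + 0.2821·(-4) + (-0.3591)·3 = -1.8468.
u_3 = a_3 + 2.0000·e_1 + 1.8468·e_2 = (4.1684, -4.5895, 0.3158, -1.9789, 3.3368).
‖u_3‖ = 7.3205, so e_3 = (0.5694, -0.6269, 0.0431, -0.2703, 0.4558).
r_{34} = e_3·a_4 = -3.6322.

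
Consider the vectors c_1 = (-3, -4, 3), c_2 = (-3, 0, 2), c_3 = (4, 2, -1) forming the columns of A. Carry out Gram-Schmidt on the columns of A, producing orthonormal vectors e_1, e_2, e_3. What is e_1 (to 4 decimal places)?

e_1 = c_1/‖c_1‖ = (-3, -4, 3)/5.8310 = (-0.5145, -0.6860, 0.5145).

e_1 = (-0.5145, -0.6860, 0.5145)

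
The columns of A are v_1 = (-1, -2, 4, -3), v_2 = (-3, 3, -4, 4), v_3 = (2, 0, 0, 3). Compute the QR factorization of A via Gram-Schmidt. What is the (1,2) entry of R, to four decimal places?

v_1 = (-1, -2, 4, -3); ‖v_1‖ = 5.4772, so q_1 = (-0.1826, -0.3651, 0.7303, -0.5477).
r_{12} = q_1·v_2 = -5.6598.

r_{12} = -5.6598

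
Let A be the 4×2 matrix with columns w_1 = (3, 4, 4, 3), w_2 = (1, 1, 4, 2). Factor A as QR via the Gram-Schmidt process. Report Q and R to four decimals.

Q = [[0.4243, -0.3251], [0.5657, -0.5800], [0.5657, 0.7381], [0.4243, 0.1142]], R = [[7.0711, 4.1012], [0.0000, 2.2760]]

w_1 = (3, 4, 4, 3); ‖w_1‖ = 7.0711, so q_1 = (0.4243, 0.5657, 0.5657, 0.4243).
q_1·w_2 = 0.4243·1 + 0.5657·1 + 0.5657·4 + 0.4243·2 = 4.1012.
u_2 = w_2 − 4.1012·q_1 = (-0.7400, -1.3200, 1.6800, 0.2600).
‖u_2‖ = 2.2760, so q_2 = (-0.3251, -0.5800, 0.7381, 0.1142).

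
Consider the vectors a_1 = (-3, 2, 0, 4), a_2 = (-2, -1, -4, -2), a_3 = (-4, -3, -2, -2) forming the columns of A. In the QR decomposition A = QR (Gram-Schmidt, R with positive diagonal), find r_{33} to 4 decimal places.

r_{33} = 3.4264

a_1 = (-3, 2, 0, 4); ‖a_1‖ = 5.3852, so e_1 = (-0.5571, 0.3714, 0.0000, 0.7428).
e_1·a_2 = (-0.5571)·(-2) + 0.3714·(-1) + 0.0000·(-4) + 0.7428·(-2) = -0.7428.
u_2 = a_2 + 0.7428·e_1 = (-2.4138, -0.7241, -4.0000, -1.4483).
‖u_2‖ = 4.9445, so e_2 = (-0.4882, -0.1465, -0.8090, -0.2929).
e_1·a_3 = (-0.5571)·(-4) + 0.3714·(-3) + 0.0000·(-2) + 0.7428·(-2) = -0.3714; e_2·a_3 = (-0.4882)·(-4) + (-0.1465)·(-3) + (-0.8090)·(-2) + (-0.2929)·(-2) = 4.5958.
u_3 = a_3 + 0.3714·e_1 − 4.5958·e_2 = (-1.9633, -2.1890, 1.7179, -0.3780).
r_{33} = ‖u_3‖ = 3.4264.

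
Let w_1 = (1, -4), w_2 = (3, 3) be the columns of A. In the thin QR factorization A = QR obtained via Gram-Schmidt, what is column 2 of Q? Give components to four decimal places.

e_2 = (0.9701, 0.2425)

w_1 = (1, -4); ‖w_1‖ = 4.1231, so e_1 = (0.2425, -0.9701).
e_1·w_2 = 0.2425·3 + (-0.9701)·3 = -2.1828.
u_2 = w_2 + 2.1828·e_1 = (3.5294, 0.8824).
‖u_2‖ = 3.6380, so e_2 = (0.9701, 0.2425).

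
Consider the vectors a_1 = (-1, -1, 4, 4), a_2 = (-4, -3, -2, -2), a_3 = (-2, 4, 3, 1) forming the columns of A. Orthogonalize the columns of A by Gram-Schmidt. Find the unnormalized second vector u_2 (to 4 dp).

u_2 = (-4.2647, -3.2647, -0.9412, -0.9412)

e_1 = a_1/‖a_1‖ = (-1, -1, 4, 4)/5.8310 = (-0.1715, -0.1715, 0.6860, 0.6860).
r_{12} = e_1·a_2 = -1.5435.
u_2 = a_2 + 1.5435·e_1 = (-4.2647, -3.2647, -0.9412, -0.9412).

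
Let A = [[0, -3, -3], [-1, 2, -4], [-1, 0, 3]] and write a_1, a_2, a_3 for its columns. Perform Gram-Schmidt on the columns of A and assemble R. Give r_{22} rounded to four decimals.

r_{22} = 3.3166

a_1 = (0, -1, -1); ‖a_1‖ = 1.4142, so q_1 = (0.0000, -0.7071, -0.7071).
q_1·a_2 = 0.0000·(-3) + (-0.7071)·2 + (-0.7071)·0 = -1.4142.
u_2 = a_2 + 1.4142·q_1 = (-3.0000, 1.0000, -1.0000).
r_{22} = ‖u_2‖ = 3.3166.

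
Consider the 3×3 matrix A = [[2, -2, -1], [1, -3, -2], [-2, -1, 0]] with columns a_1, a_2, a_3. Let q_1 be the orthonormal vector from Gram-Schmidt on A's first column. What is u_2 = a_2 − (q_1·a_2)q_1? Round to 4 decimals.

u_2 = (-0.8889, -2.4444, -2.1111)

a_1 = (2, 1, -2); ‖a_1‖ = 3.0000, so q_1 = (0.6667, 0.3333, -0.6667).
q_1·a_2 = 0.6667·(-2) + 0.3333·(-3) + (-0.6667)·(-1) = -1.6667.
u_2 = a_2 + 1.6667·q_1 = (-0.8889, -2.4444, -2.1111).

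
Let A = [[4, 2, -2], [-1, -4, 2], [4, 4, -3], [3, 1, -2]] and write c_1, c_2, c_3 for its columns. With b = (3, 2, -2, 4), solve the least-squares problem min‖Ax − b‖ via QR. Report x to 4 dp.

x = (0.1693, -2.1481, -2.6243)

q_1 = c_1/‖c_1‖ = (4, -1, 4, 3)/6.4807 = (0.6172, -0.1543, 0.6172, 0.4629).
r_{12} = q_1·c_2 = 4.7834.
u_2 = c_2 − 4.7834·q_1 = (-0.9524, -3.2619, 1.0476, -1.2143).
‖u_2‖ = 3.7575, so q_2 = (-0.2535, -0.8681, 0.2788, -0.3232).
r_{13} = q_1·c_3 = -4.3205; r_{23} = q_2·c_3 = -1.4194.
u_3 = c_3 + 4.3205·q_1 + 1.4194·q_2 = (0.3069, 0.1012, 0.0624, -0.4587).
‖u_3‖ = 0.5646, so q_3 = (0.5436, 0.1792, 0.1105, -0.8125).
Qᵀb = (2.1602, -4.3468, -1.4816).
Back-substitute: x_3 = -1.4816/0.5646 = -2.6243.
x_2 = (-4.3468 + 1.4194·(-2.6243))/3.7575 = -2.1481.
x_1 = (2.1602 − 4.7834·(-2.1481) + 4.3205·(-2.6243))/6.4807 = 0.1693.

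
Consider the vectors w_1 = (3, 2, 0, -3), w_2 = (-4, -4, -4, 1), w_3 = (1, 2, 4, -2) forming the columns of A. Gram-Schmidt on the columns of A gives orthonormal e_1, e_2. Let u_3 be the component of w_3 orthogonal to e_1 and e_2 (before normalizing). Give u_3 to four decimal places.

e_1 = w_1/‖w_1‖ = (3, 2, 0, -3)/4.6904 = (0.6396, 0.4264, 0.0000, -0.6396).
r_{12} = e_1·w_2 = -4.9036.
u_2 = w_2 + 4.9036·e_1 = (-0.8636, -1.9091, -4.0000, -2.1364).
‖u_2‖ = 4.9955, so e_2 = (-0.1729, -0.3822, -0.8007, -0.4277).
r_{13} = e_1·w_3 = 2.7716; r_{23} = e_2·w_3 = -3.2848.
u_3 = w_3 − 2.7716·e_1 + 3.2848·e_2 = (-1.3406, -0.4372, 1.3698, -1.6321).

u_3 = (-1.3406, -0.4372, 1.3698, -1.6321)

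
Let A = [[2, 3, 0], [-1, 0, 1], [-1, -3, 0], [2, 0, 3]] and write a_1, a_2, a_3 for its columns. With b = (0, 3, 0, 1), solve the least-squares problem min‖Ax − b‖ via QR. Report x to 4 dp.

x = (-1.3333, 0.6667, 1.2667)

a_1 = (2, -1, -1, 2); ‖a_1‖ = 3.1623, so q_1 = (0.6325, -0.3162, -0.3162, 0.6325).
q_1·a_2 = 0.6325·3 + (-0.3162)·0 + (-0.3162)·(-3) + 0.6325·0 = 2.8460.
u_2 = a_2 − 2.8460·q_1 = (1.2000, 0.9000, -2.1000, -1.8000).
‖u_2‖ = 3.1464, so q_2 = (0.3814, 0.2860, -0.6674, -0.5721).
q_1·a_3 = 0.6325·0 + (-0.3162)·1 + (-0.3162)·0 + 0.6325·3 = 1.5811; q_2·a_3 = 0.3814·0 + 0.2860·1 + (-0.6674)·0 + (-0.5721)·3 = -1.4302.
u_3 = a_3 − 1.5811·q_1 + 1.4302·q_2 = (-0.4545, 1.9091, -0.4545, 1.1818).
‖u_3‖ = 2.3355, so q_3 = (-0.1946, 0.8174, -0.1946, 0.5060).
Qᵀb = (-0.3162, 0.2860, 2.9583).
Back-substitute: x_3 = 2.9583/2.3355 = 1.2667.
x_2 = (0.2860 + 1.4302·1.2667)/3.1464 = 0.6667.
x_1 = (-0.3162 − 2.8460·0.6667 − 1.5811·1.2667)/3.1623 = -1.3333.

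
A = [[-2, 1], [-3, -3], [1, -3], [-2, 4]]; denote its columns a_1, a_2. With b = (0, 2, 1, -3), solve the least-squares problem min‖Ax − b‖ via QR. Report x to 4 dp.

x = (-0.0798, -0.6091)

q_1 = a_1/‖a_1‖ = (-2, -3, 1, -2)/4.2426 = (-0.4714, -0.7071, 0.2357, -0.4714).
r_{12} = q_1·a_2 = -0.9428.
u_2 = a_2 + 0.9428·q_1 = (0.5556, -3.6667, -2.7778, 3.5556).
‖u_2‖ = 5.8405, so q_2 = (0.0951, -0.6278, -0.4756, 0.6088).
Qᵀb = (0.2357, -3.5576).
Back-substitute: x_2 = -3.5576/5.8405 = -0.6091.
x_1 = (0.2357 + 0.9428·(-0.6091))/4.2426 = -0.0798.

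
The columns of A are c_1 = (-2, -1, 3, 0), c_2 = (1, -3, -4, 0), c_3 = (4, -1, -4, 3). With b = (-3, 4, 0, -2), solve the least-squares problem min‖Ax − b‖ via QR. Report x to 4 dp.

q_1 = c_1/‖c_1‖ = (-2, -1, 3, 0)/3.7417 = (-0.5345, -0.2673, 0.8018, 0.0000).
r_{12} = q_1·c_2 = -2.9399.
u_2 = c_2 + 2.9399·q_1 = (-0.5714, -3.7857, -1.6429, 0.0000).
‖u_2‖ = 4.1662, so q_2 = (-0.1372, -0.9087, -0.3943, 0.0000).
r_{13} = q_1·c_3 = -5.0780; r_{23} = q_2·c_3 = 1.9374.
u_3 = c_3 + 5.0780·q_1 − 1.9374·q_2 = (1.5514, -0.5967, 0.8354, 3.0000).
‖u_3‖ = 3.5300, so q_3 = (0.4395, -0.1690, 0.2367, 0.8499).
Qᵀb = (0.5345, -3.2232, -3.6944).
Back-substitute: x_3 = -3.6944/3.5300 = -1.0466.
x_2 = (-3.2232 − 1.9374·(-1.0466))/4.1662 = -0.2870.
x_1 = (0.5345 + 2.9399·(-0.2870) + 5.0780·(-1.0466))/3.7417 = -1.5030.

x = (-1.5030, -0.2870, -1.0466)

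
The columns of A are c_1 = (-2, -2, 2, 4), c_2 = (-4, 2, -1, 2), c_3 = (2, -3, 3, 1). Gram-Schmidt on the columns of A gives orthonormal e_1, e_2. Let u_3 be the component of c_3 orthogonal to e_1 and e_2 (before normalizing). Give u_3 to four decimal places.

u_3 = (-0.1000, 0.3000, 0.6000, -0.2000)

c_1 = (-2, -2, 2, 4); ‖c_1‖ = 5.2915, so e_1 = (-0.3780, -0.3780, 0.3780, 0.7559).
e_1·c_2 = (-0.3780)·(-4) + (-0.3780)·2 + 0.3780·(-1) + 0.7559·2 = 1.8898.
u_2 = c_2 − 1.8898·e_1 = (-3.2857, 2.7143, -1.7143, 0.5714).
‖u_2‖ = 4.6291, so e_2 = (-0.7098, 0.5864, -0.3703, 0.1234).
e_1·c_3 = (-0.3780)·2 + (-0.3780)·(-3) + 0.3780·3 + 0.7559·1 = 2.2678; e_2·c_3 = (-0.7098)·2 + 0.5864·(-3) + (-0.3703)·3 + 0.1234·1 = -4.1662.
u_3 = c_3 − 2.2678·e_1 + 4.1662·e_2 = (-0.1000, 0.3000, 0.6000, -0.2000).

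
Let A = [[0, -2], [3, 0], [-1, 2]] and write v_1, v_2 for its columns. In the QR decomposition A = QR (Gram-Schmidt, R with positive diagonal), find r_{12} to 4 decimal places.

r_{12} = -0.6325

q_1 = v_1/‖v_1‖ = (0, 3, -1)/3.1623 = (0.0000, 0.9487, -0.3162).
r_{12} = q_1·v_2 = -0.6325.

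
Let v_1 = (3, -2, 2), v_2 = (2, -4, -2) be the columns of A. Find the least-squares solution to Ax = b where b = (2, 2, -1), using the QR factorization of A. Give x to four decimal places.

x = (0.0649, -0.1104)

q_1 = v_1/‖v_1‖ = (3, -2, 2)/4.1231 = (0.7276, -0.4851, 0.4851).
r_{12} = q_1·v_2 = 2.4254.
u_2 = v_2 − 2.4254·q_1 = (0.2353, -2.8235, -3.1765).
‖u_2‖ = 4.2565, so q_2 = (0.0553, -0.6633, -0.7463).
Qᵀb = (0.0000, -0.4699).
Back-substitute: x_2 = -0.4699/4.2565 = -0.1104.
x_1 = (0.0000 − 2.4254·(-0.1104))/4.1231 = 0.0649.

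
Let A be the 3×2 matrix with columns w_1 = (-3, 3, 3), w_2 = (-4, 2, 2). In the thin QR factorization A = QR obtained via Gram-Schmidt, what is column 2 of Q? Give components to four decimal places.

e_2 = (-0.8165, -0.4082, -0.4082)

w_1 = (-3, 3, 3); ‖w_1‖ = 5.1962, so e_1 = (-0.5774, 0.5774, 0.5774).
e_1·w_2 = (-0.5774)·(-4) + 0.5774·2 + 0.5774·2 = 4.6188.
u_2 = w_2 − 4.6188·e_1 = (-1.3333, -0.6667, -0.6667).
‖u_2‖ = 1.6330, so e_2 = (-0.8165, -0.4082, -0.4082).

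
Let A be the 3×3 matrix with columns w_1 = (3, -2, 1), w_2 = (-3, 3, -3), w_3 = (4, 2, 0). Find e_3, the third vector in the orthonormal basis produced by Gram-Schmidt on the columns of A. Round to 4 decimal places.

e_3 = (0.4082, 0.8165, 0.4082)

w_1 = (3, -2, 1); ‖w_1‖ = 3.7417, so e_1 = (0.8018, -0.5345, 0.2673).
e_1·w_2 = 0.8018·(-3) + (-0.5345)·3 + 0.2673·(-3) = -4.8107.
u_2 = w_2 + 4.8107·e_1 = (0.8571, 0.4286, -1.7143).
‖u_2‖ = 1.9640, so e_2 = (0.4364, 0.2182, -0.8729).
e_1·w_3 = 0.8018·4 + (-0.5345)·2 + 0.2673·0 = 2.1381; e_2·w_3 = 0.4364·4 + 0.2182·2 + (-0.8729)·0 = 2.1822.
u_3 = w_3 − 2.1381·e_1 − 2.1822·e_2 = (1.3333, 2.6667, 1.3333).
‖u_3‖ = 3.2660, so e_3 = (0.4082, 0.8165, 0.4082).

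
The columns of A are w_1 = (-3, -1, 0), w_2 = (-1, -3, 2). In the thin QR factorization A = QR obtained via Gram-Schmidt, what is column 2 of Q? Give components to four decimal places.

e_1 = w_1/‖w_1‖ = (-3, -1, 0)/3.1623 = (-0.9487, -0.3162, 0.0000).
r_{12} = e_1·w_2 = 1.8974.
u_2 = w_2 − 1.8974·e_1 = (0.8000, -2.4000, 2.0000).
‖u_2‖ = 3.2249, so e_2 = (0.2481, -0.7442, 0.6202).

e_2 = (0.2481, -0.7442, 0.6202)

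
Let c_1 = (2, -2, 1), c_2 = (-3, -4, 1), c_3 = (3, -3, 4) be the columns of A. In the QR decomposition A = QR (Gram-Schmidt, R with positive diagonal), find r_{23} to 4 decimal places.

r_{23} = 0.3333

c_1 = (2, -2, 1); ‖c_1‖ = 3.0000, so e_1 = (0.6667, -0.6667, 0.3333).
e_1·c_2 = 0.6667·(-3) + (-0.6667)·(-4) + 0.3333·1 = 1.0000.
u_2 = c_2 − 1.0000·e_1 = (-3.6667, -3.3333, 0.6667).
‖u_2‖ = 5.0000, so e_2 = (-0.7333, -0.6667, 0.1333).
r_{23} = e_2·c_3 = 0.3333.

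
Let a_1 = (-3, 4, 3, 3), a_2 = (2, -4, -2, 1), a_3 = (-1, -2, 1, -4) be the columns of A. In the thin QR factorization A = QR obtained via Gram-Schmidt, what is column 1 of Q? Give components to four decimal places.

e_1 = (-0.4575, 0.6100, 0.4575, 0.4575)

e_1 = a_1/‖a_1‖ = (-3, 4, 3, 3)/6.5574 = (-0.4575, 0.6100, 0.4575, 0.4575).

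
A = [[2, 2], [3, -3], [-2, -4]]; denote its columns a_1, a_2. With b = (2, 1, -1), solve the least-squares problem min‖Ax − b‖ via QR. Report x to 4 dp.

e_1 = a_1/‖a_1‖ = (2, 3, -2)/4.1231 = (0.4851, 0.7276, -0.4851).
r_{12} = e_1·a_2 = 0.7276.
u_2 = a_2 − 0.7276·e_1 = (1.6471, -3.5294, -3.6471).
‖u_2‖ = 5.3358, so e_2 = (0.3087, -0.6615, -0.6835).
Qᵀb = (2.1828, 0.6394).
Back-substitute: x_2 = 0.6394/5.3358 = 0.1198.
x_1 = (2.1828 − 0.7276·0.1198)/4.1231 = 0.5083.

x = (0.5083, 0.1198)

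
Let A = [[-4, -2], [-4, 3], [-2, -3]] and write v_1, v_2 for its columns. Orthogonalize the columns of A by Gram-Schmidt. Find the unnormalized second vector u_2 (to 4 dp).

e_1 = v_1/‖v_1‖ = (-4, -4, -2)/6.0000 = (-0.6667, -0.6667, -0.3333).
r_{12} = e_1·v_2 = 0.3333.
u_2 = v_2 − 0.3333·e_1 = (-1.7778, 3.2222, -2.8889).

u_2 = (-1.7778, 3.2222, -2.8889)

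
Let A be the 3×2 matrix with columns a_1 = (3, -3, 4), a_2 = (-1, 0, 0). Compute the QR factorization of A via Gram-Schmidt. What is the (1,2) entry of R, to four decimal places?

a_1 = (3, -3, 4); ‖a_1‖ = 5.8310, so q_1 = (0.5145, -0.5145, 0.6860).
r_{12} = q_1·a_2 = -0.5145.

r_{12} = -0.5145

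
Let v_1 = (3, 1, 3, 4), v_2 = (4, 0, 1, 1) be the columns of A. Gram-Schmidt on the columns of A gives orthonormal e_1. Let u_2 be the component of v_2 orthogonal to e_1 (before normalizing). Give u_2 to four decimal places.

v_1 = (3, 1, 3, 4); ‖v_1‖ = 5.9161, so e_1 = (0.5071, 0.1690, 0.5071, 0.6761).
e_1·v_2 = 0.5071·4 + 0.1690·0 + 0.5071·1 + 0.6761·1 = 3.2116.
u_2 = v_2 − 3.2116·e_1 = (2.3714, -0.5429, -0.6286, -1.1714).

u_2 = (2.3714, -0.5429, -0.6286, -1.1714)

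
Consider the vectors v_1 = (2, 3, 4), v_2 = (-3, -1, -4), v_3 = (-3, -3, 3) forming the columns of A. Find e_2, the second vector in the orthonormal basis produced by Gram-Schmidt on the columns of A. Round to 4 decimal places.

e_2 = (-0.6049, 0.7521, -0.2616)

v_1 = (2, 3, 4); ‖v_1‖ = 5.3852, so e_1 = (0.3714, 0.5571, 0.7428).
e_1·v_2 = 0.3714·(-3) + 0.5571·(-1) + 0.7428·(-4) = -4.6424.
u_2 = v_2 + 4.6424·e_1 = (-1.2759, 1.5862, -0.5517).
‖u_2‖ = 2.1091, so e_2 = (-0.6049, 0.7521, -0.2616).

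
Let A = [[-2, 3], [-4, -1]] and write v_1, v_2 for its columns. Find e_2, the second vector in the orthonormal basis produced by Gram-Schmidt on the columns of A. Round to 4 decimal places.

e_2 = (0.8944, -0.4472)

v_1 = (-2, -4); ‖v_1‖ = 4.4721, so e_1 = (-0.4472, -0.8944).
e_1·v_2 = (-0.4472)·3 + (-0.8944)·(-1) = -0.4472.
u_2 = v_2 + 0.4472·e_1 = (2.8000, -1.4000).
‖u_2‖ = 3.1305, so e_2 = (0.8944, -0.4472).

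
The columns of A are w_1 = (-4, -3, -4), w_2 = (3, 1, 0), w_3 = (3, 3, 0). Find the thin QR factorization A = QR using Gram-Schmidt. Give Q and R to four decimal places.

Q = [[-0.6247, 0.7234, -0.2941], [-0.4685, -0.0459, 0.8823], [-0.6247, -0.6889, -0.3676]], R = [[6.4031, -2.3426, -3.2796], [0.0000, 2.1242, 2.0323], [0.0000, 0.0000, 1.7645]]

w_1 = (-4, -3, -4); ‖w_1‖ = 6.4031, so q_1 = (-0.6247, -0.4685, -0.6247).
q_1·w_2 = (-0.6247)·3 + (-0.4685)·1 + (-0.6247)·0 = -2.3426.
u_2 = w_2 + 2.3426·q_1 = (1.5366, -0.0976, -1.4634).
‖u_2‖ = 2.1242, so q_2 = (0.7234, -0.0459, -0.6889).
q_1·w_3 = (-0.6247)·3 + (-0.4685)·3 + (-0.6247)·0 = -3.2796; q_2·w_3 = 0.7234·3 + (-0.0459)·3 + (-0.6889)·0 = 2.0323.
u_3 = w_3 + 3.2796·q_1 − 2.0323·q_2 = (-0.5189, 1.5568, -0.6486).
‖u_3‖ = 1.7645, so q_3 = (-0.2941, 0.8823, -0.3676).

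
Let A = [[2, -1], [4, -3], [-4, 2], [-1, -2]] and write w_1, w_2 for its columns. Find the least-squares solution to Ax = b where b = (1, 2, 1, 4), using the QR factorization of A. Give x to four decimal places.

w_1 = (2, 4, -4, -1); ‖w_1‖ = 6.0828, so q_1 = (0.3288, 0.6576, -0.6576, -0.1644).
q_1·w_2 = 0.3288·(-1) + 0.6576·(-3) + (-0.6576)·2 + (-0.1644)·(-2) = -3.2880.
u_2 = w_2 + 3.2880·q_1 = (0.0811, -0.8378, -0.1622, -2.5405).
‖u_2‖ = 2.6813, so q_2 = (0.0302, -0.3125, -0.0605, -0.9475).
Qᵀb = (0.3288, -4.4453).
Back-substitute: x_2 = -4.4453/2.6813 = -1.6579.
x_1 = (0.3288 + 3.2880·(-1.6579))/6.0828 = -0.8421.

x = (-0.8421, -1.6579)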